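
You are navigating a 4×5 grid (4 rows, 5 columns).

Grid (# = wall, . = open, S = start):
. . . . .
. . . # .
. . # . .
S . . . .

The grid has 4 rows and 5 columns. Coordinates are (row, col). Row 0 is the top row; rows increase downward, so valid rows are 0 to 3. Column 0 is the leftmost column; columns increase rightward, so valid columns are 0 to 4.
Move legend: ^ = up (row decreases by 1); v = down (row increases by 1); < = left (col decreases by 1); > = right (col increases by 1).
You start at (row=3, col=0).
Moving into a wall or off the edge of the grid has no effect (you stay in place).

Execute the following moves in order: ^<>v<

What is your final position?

Start: (row=3, col=0)
  ^ (up): (row=3, col=0) -> (row=2, col=0)
  < (left): blocked, stay at (row=2, col=0)
  > (right): (row=2, col=0) -> (row=2, col=1)
  v (down): (row=2, col=1) -> (row=3, col=1)
  < (left): (row=3, col=1) -> (row=3, col=0)
Final: (row=3, col=0)

Answer: Final position: (row=3, col=0)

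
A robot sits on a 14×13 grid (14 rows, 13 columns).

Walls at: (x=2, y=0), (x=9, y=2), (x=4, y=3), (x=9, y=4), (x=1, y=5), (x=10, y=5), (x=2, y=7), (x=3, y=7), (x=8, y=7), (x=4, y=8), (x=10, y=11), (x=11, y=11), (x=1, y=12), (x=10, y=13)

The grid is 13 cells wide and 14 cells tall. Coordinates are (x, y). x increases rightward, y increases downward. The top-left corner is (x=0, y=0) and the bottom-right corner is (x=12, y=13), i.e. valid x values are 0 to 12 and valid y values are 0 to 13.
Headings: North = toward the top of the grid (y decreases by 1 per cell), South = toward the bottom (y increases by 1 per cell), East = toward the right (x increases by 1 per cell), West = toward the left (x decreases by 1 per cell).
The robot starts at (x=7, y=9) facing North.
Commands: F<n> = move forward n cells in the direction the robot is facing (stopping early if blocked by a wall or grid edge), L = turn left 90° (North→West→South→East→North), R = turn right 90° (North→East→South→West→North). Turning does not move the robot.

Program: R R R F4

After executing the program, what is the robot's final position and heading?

Start: (x=7, y=9), facing North
  R: turn right, now facing East
  R: turn right, now facing South
  R: turn right, now facing West
  F4: move forward 4, now at (x=3, y=9)
Final: (x=3, y=9), facing West

Answer: Final position: (x=3, y=9), facing West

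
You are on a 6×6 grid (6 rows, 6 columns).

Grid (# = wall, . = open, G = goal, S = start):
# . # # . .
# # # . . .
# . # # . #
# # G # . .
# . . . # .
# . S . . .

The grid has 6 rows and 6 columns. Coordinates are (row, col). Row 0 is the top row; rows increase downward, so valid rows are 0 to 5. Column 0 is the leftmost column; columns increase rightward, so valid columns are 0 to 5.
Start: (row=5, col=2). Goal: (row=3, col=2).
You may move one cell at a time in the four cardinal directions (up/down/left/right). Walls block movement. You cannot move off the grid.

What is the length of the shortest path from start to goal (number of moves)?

BFS from (row=5, col=2) until reaching (row=3, col=2):
  Distance 0: (row=5, col=2)
  Distance 1: (row=4, col=2), (row=5, col=1), (row=5, col=3)
  Distance 2: (row=3, col=2), (row=4, col=1), (row=4, col=3), (row=5, col=4)  <- goal reached here
One shortest path (2 moves): (row=5, col=2) -> (row=4, col=2) -> (row=3, col=2)

Answer: Shortest path length: 2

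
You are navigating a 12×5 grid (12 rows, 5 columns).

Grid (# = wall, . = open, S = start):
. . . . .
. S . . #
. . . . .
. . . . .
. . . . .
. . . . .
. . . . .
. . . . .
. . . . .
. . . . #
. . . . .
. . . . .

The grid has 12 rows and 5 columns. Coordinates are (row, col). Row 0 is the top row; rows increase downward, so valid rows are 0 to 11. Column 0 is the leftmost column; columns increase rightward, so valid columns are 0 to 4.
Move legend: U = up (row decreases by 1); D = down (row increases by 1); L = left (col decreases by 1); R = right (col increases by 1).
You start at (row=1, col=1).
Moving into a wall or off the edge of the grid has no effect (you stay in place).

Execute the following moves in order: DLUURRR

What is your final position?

Start: (row=1, col=1)
  D (down): (row=1, col=1) -> (row=2, col=1)
  L (left): (row=2, col=1) -> (row=2, col=0)
  U (up): (row=2, col=0) -> (row=1, col=0)
  U (up): (row=1, col=0) -> (row=0, col=0)
  R (right): (row=0, col=0) -> (row=0, col=1)
  R (right): (row=0, col=1) -> (row=0, col=2)
  R (right): (row=0, col=2) -> (row=0, col=3)
Final: (row=0, col=3)

Answer: Final position: (row=0, col=3)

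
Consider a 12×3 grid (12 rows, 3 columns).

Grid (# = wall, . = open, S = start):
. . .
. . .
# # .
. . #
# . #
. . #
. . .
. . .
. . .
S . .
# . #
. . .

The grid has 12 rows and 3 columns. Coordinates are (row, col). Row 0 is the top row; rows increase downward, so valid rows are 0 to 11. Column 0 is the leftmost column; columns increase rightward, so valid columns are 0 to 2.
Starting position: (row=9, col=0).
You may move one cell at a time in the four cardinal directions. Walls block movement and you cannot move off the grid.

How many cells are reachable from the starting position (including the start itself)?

Answer: Reachable cells: 21

Derivation:
BFS flood-fill from (row=9, col=0):
  Distance 0: (row=9, col=0)
  Distance 1: (row=8, col=0), (row=9, col=1)
  Distance 2: (row=7, col=0), (row=8, col=1), (row=9, col=2), (row=10, col=1)
  Distance 3: (row=6, col=0), (row=7, col=1), (row=8, col=2), (row=11, col=1)
  Distance 4: (row=5, col=0), (row=6, col=1), (row=7, col=2), (row=11, col=0), (row=11, col=2)
  Distance 5: (row=5, col=1), (row=6, col=2)
  Distance 6: (row=4, col=1)
  Distance 7: (row=3, col=1)
  Distance 8: (row=3, col=0)
Total reachable: 21 (grid has 28 open cells total)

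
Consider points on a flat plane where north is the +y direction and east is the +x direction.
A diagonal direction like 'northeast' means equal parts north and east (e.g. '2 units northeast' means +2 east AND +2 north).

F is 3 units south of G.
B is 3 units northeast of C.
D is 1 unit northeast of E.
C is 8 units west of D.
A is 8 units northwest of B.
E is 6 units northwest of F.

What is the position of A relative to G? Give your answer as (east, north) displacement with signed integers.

Place G at the origin (east=0, north=0).
  F is 3 units south of G: delta (east=+0, north=-3); F at (east=0, north=-3).
  E is 6 units northwest of F: delta (east=-6, north=+6); E at (east=-6, north=3).
  D is 1 unit northeast of E: delta (east=+1, north=+1); D at (east=-5, north=4).
  C is 8 units west of D: delta (east=-8, north=+0); C at (east=-13, north=4).
  B is 3 units northeast of C: delta (east=+3, north=+3); B at (east=-10, north=7).
  A is 8 units northwest of B: delta (east=-8, north=+8); A at (east=-18, north=15).
Therefore A relative to G: (east=-18, north=15).

Answer: A is at (east=-18, north=15) relative to G.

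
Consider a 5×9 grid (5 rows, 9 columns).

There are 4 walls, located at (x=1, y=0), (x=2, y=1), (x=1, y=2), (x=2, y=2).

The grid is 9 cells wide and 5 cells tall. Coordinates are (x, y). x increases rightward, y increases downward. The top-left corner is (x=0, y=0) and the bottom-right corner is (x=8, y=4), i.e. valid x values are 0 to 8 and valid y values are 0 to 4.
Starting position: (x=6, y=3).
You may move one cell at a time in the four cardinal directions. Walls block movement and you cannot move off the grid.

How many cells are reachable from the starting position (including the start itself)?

Answer: Reachable cells: 41

Derivation:
BFS flood-fill from (x=6, y=3):
  Distance 0: (x=6, y=3)
  Distance 1: (x=6, y=2), (x=5, y=3), (x=7, y=3), (x=6, y=4)
  Distance 2: (x=6, y=1), (x=5, y=2), (x=7, y=2), (x=4, y=3), (x=8, y=3), (x=5, y=4), (x=7, y=4)
  Distance 3: (x=6, y=0), (x=5, y=1), (x=7, y=1), (x=4, y=2), (x=8, y=2), (x=3, y=3), (x=4, y=4), (x=8, y=4)
  Distance 4: (x=5, y=0), (x=7, y=0), (x=4, y=1), (x=8, y=1), (x=3, y=2), (x=2, y=3), (x=3, y=4)
  Distance 5: (x=4, y=0), (x=8, y=0), (x=3, y=1), (x=1, y=3), (x=2, y=4)
  Distance 6: (x=3, y=0), (x=0, y=3), (x=1, y=4)
  Distance 7: (x=2, y=0), (x=0, y=2), (x=0, y=4)
  Distance 8: (x=0, y=1)
  Distance 9: (x=0, y=0), (x=1, y=1)
Total reachable: 41 (grid has 41 open cells total)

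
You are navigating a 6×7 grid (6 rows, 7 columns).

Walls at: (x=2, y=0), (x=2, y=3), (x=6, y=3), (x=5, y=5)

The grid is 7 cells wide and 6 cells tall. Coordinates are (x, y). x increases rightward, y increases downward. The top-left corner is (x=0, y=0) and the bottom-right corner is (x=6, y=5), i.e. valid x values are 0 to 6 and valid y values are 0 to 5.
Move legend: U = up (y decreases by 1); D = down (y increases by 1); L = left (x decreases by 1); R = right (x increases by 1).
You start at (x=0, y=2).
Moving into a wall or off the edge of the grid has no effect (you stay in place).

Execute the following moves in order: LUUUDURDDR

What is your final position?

Start: (x=0, y=2)
  L (left): blocked, stay at (x=0, y=2)
  U (up): (x=0, y=2) -> (x=0, y=1)
  U (up): (x=0, y=1) -> (x=0, y=0)
  U (up): blocked, stay at (x=0, y=0)
  D (down): (x=0, y=0) -> (x=0, y=1)
  U (up): (x=0, y=1) -> (x=0, y=0)
  R (right): (x=0, y=0) -> (x=1, y=0)
  D (down): (x=1, y=0) -> (x=1, y=1)
  D (down): (x=1, y=1) -> (x=1, y=2)
  R (right): (x=1, y=2) -> (x=2, y=2)
Final: (x=2, y=2)

Answer: Final position: (x=2, y=2)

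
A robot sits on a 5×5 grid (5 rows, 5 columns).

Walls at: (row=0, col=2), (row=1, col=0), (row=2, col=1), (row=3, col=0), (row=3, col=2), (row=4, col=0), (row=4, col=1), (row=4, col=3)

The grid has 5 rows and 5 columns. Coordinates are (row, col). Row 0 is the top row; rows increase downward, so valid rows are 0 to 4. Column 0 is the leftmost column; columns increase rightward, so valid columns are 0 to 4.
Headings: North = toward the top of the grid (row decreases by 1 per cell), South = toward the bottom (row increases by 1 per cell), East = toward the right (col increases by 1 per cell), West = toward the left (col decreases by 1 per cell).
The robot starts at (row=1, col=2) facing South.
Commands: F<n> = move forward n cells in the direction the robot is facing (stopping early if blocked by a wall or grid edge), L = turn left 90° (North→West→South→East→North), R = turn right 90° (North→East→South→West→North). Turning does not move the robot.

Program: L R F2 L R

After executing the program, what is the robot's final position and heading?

Answer: Final position: (row=2, col=2), facing South

Derivation:
Start: (row=1, col=2), facing South
  L: turn left, now facing East
  R: turn right, now facing South
  F2: move forward 1/2 (blocked), now at (row=2, col=2)
  L: turn left, now facing East
  R: turn right, now facing South
Final: (row=2, col=2), facing South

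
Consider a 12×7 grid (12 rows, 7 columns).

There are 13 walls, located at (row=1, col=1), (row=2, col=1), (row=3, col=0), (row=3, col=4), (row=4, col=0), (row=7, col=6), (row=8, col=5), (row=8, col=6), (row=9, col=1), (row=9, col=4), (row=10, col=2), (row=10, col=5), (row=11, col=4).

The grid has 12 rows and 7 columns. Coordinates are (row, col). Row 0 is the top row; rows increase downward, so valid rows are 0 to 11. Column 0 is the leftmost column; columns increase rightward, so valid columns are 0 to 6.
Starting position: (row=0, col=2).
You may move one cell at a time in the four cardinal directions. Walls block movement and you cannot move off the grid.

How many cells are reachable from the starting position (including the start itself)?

Answer: Reachable cells: 66

Derivation:
BFS flood-fill from (row=0, col=2):
  Distance 0: (row=0, col=2)
  Distance 1: (row=0, col=1), (row=0, col=3), (row=1, col=2)
  Distance 2: (row=0, col=0), (row=0, col=4), (row=1, col=3), (row=2, col=2)
  Distance 3: (row=0, col=5), (row=1, col=0), (row=1, col=4), (row=2, col=3), (row=3, col=2)
  Distance 4: (row=0, col=6), (row=1, col=5), (row=2, col=0), (row=2, col=4), (row=3, col=1), (row=3, col=3), (row=4, col=2)
  Distance 5: (row=1, col=6), (row=2, col=5), (row=4, col=1), (row=4, col=3), (row=5, col=2)
  Distance 6: (row=2, col=6), (row=3, col=5), (row=4, col=4), (row=5, col=1), (row=5, col=3), (row=6, col=2)
  Distance 7: (row=3, col=6), (row=4, col=5), (row=5, col=0), (row=5, col=4), (row=6, col=1), (row=6, col=3), (row=7, col=2)
  Distance 8: (row=4, col=6), (row=5, col=5), (row=6, col=0), (row=6, col=4), (row=7, col=1), (row=7, col=3), (row=8, col=2)
  Distance 9: (row=5, col=6), (row=6, col=5), (row=7, col=0), (row=7, col=4), (row=8, col=1), (row=8, col=3), (row=9, col=2)
  Distance 10: (row=6, col=6), (row=7, col=5), (row=8, col=0), (row=8, col=4), (row=9, col=3)
  Distance 11: (row=9, col=0), (row=10, col=3)
  Distance 12: (row=10, col=0), (row=10, col=4), (row=11, col=3)
  Distance 13: (row=10, col=1), (row=11, col=0), (row=11, col=2)
  Distance 14: (row=11, col=1)
Total reachable: 66 (grid has 71 open cells total)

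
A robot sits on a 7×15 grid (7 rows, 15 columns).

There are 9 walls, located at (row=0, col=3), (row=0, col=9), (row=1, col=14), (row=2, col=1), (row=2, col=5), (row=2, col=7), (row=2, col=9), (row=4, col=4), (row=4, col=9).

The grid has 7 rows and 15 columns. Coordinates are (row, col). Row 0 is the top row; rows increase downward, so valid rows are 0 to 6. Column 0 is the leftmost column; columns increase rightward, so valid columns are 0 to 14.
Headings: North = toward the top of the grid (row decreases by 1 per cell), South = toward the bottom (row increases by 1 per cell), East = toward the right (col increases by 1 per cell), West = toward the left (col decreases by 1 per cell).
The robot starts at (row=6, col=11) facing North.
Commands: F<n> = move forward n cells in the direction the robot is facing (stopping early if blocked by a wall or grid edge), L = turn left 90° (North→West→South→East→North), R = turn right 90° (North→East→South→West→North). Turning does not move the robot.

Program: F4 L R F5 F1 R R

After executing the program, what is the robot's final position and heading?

Answer: Final position: (row=0, col=11), facing South

Derivation:
Start: (row=6, col=11), facing North
  F4: move forward 4, now at (row=2, col=11)
  L: turn left, now facing West
  R: turn right, now facing North
  F5: move forward 2/5 (blocked), now at (row=0, col=11)
  F1: move forward 0/1 (blocked), now at (row=0, col=11)
  R: turn right, now facing East
  R: turn right, now facing South
Final: (row=0, col=11), facing South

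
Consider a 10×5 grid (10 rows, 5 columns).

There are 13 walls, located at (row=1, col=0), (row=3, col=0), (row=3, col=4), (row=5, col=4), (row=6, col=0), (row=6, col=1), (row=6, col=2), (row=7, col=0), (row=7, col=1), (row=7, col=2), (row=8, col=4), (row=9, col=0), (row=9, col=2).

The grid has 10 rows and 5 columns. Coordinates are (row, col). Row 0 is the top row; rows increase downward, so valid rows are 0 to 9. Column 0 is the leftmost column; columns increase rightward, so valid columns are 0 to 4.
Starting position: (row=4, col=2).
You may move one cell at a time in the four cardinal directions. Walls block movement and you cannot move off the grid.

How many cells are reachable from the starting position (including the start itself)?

Answer: Reachable cells: 37

Derivation:
BFS flood-fill from (row=4, col=2):
  Distance 0: (row=4, col=2)
  Distance 1: (row=3, col=2), (row=4, col=1), (row=4, col=3), (row=5, col=2)
  Distance 2: (row=2, col=2), (row=3, col=1), (row=3, col=3), (row=4, col=0), (row=4, col=4), (row=5, col=1), (row=5, col=3)
  Distance 3: (row=1, col=2), (row=2, col=1), (row=2, col=3), (row=5, col=0), (row=6, col=3)
  Distance 4: (row=0, col=2), (row=1, col=1), (row=1, col=3), (row=2, col=0), (row=2, col=4), (row=6, col=4), (row=7, col=3)
  Distance 5: (row=0, col=1), (row=0, col=3), (row=1, col=4), (row=7, col=4), (row=8, col=3)
  Distance 6: (row=0, col=0), (row=0, col=4), (row=8, col=2), (row=9, col=3)
  Distance 7: (row=8, col=1), (row=9, col=4)
  Distance 8: (row=8, col=0), (row=9, col=1)
Total reachable: 37 (grid has 37 open cells total)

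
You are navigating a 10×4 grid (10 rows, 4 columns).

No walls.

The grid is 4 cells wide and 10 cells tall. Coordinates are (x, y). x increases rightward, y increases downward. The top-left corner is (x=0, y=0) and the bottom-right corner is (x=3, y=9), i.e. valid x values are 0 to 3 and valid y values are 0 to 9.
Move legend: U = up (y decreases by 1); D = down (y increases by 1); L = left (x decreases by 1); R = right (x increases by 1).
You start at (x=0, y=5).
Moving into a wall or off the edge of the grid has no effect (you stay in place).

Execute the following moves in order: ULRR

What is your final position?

Answer: Final position: (x=2, y=4)

Derivation:
Start: (x=0, y=5)
  U (up): (x=0, y=5) -> (x=0, y=4)
  L (left): blocked, stay at (x=0, y=4)
  R (right): (x=0, y=4) -> (x=1, y=4)
  R (right): (x=1, y=4) -> (x=2, y=4)
Final: (x=2, y=4)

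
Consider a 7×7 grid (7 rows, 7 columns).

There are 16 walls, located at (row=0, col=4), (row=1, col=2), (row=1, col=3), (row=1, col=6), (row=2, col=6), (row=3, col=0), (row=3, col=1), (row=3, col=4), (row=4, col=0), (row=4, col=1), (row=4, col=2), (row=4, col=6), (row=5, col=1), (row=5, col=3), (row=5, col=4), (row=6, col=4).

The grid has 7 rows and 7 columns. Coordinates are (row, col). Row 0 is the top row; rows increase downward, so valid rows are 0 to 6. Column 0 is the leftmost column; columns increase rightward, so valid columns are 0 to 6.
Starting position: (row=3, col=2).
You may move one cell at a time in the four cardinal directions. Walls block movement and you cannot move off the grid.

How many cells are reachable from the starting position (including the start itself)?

Answer: Reachable cells: 27

Derivation:
BFS flood-fill from (row=3, col=2):
  Distance 0: (row=3, col=2)
  Distance 1: (row=2, col=2), (row=3, col=3)
  Distance 2: (row=2, col=1), (row=2, col=3), (row=4, col=3)
  Distance 3: (row=1, col=1), (row=2, col=0), (row=2, col=4), (row=4, col=4)
  Distance 4: (row=0, col=1), (row=1, col=0), (row=1, col=4), (row=2, col=5), (row=4, col=5)
  Distance 5: (row=0, col=0), (row=0, col=2), (row=1, col=5), (row=3, col=5), (row=5, col=5)
  Distance 6: (row=0, col=3), (row=0, col=5), (row=3, col=6), (row=5, col=6), (row=6, col=5)
  Distance 7: (row=0, col=6), (row=6, col=6)
Total reachable: 27 (grid has 33 open cells total)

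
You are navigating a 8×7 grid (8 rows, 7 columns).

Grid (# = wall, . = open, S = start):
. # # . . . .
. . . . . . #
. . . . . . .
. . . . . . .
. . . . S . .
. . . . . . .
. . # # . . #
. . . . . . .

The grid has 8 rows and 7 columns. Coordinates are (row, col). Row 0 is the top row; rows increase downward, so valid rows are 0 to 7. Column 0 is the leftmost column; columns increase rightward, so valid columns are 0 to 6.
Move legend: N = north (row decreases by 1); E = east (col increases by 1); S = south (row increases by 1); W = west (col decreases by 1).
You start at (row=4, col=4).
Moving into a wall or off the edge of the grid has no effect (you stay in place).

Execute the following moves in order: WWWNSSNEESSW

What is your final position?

Answer: Final position: (row=5, col=2)

Derivation:
Start: (row=4, col=4)
  W (west): (row=4, col=4) -> (row=4, col=3)
  W (west): (row=4, col=3) -> (row=4, col=2)
  W (west): (row=4, col=2) -> (row=4, col=1)
  N (north): (row=4, col=1) -> (row=3, col=1)
  S (south): (row=3, col=1) -> (row=4, col=1)
  S (south): (row=4, col=1) -> (row=5, col=1)
  N (north): (row=5, col=1) -> (row=4, col=1)
  E (east): (row=4, col=1) -> (row=4, col=2)
  E (east): (row=4, col=2) -> (row=4, col=3)
  S (south): (row=4, col=3) -> (row=5, col=3)
  S (south): blocked, stay at (row=5, col=3)
  W (west): (row=5, col=3) -> (row=5, col=2)
Final: (row=5, col=2)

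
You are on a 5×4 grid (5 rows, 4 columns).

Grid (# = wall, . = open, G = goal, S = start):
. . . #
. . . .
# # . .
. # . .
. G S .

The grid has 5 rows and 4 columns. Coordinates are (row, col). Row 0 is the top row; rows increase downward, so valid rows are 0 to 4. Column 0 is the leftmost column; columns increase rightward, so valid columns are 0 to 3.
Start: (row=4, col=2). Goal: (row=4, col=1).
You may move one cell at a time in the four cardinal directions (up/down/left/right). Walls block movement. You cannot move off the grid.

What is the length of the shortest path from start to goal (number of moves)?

BFS from (row=4, col=2) until reaching (row=4, col=1):
  Distance 0: (row=4, col=2)
  Distance 1: (row=3, col=2), (row=4, col=1), (row=4, col=3)  <- goal reached here
One shortest path (1 moves): (row=4, col=2) -> (row=4, col=1)

Answer: Shortest path length: 1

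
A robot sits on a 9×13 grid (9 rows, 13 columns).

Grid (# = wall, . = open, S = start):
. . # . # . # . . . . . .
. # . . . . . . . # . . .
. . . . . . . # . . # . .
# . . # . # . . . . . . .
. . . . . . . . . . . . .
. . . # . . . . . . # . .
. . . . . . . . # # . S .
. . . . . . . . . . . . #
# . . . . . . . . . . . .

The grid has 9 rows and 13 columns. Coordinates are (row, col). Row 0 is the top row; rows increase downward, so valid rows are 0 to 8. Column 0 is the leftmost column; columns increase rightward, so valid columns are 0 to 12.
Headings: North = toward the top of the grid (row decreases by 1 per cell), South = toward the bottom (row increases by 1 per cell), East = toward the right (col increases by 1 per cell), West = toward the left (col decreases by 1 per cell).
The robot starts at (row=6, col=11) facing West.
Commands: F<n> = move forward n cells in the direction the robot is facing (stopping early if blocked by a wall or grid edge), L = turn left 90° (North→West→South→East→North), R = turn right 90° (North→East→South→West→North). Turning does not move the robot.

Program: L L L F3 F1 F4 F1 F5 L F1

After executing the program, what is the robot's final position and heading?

Start: (row=6, col=11), facing West
  L: turn left, now facing South
  L: turn left, now facing East
  L: turn left, now facing North
  F3: move forward 3, now at (row=3, col=11)
  F1: move forward 1, now at (row=2, col=11)
  F4: move forward 2/4 (blocked), now at (row=0, col=11)
  F1: move forward 0/1 (blocked), now at (row=0, col=11)
  F5: move forward 0/5 (blocked), now at (row=0, col=11)
  L: turn left, now facing West
  F1: move forward 1, now at (row=0, col=10)
Final: (row=0, col=10), facing West

Answer: Final position: (row=0, col=10), facing West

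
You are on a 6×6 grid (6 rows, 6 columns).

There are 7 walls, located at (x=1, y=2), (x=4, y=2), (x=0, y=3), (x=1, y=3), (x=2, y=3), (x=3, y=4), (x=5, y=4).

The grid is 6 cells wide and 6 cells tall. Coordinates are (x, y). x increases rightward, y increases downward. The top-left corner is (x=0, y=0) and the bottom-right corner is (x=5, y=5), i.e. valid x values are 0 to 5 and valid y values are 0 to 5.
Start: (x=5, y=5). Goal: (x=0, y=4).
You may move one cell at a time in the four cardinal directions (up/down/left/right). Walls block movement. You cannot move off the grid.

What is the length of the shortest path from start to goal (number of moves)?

BFS from (x=5, y=5) until reaching (x=0, y=4):
  Distance 0: (x=5, y=5)
  Distance 1: (x=4, y=5)
  Distance 2: (x=4, y=4), (x=3, y=5)
  Distance 3: (x=4, y=3), (x=2, y=5)
  Distance 4: (x=3, y=3), (x=5, y=3), (x=2, y=4), (x=1, y=5)
  Distance 5: (x=3, y=2), (x=5, y=2), (x=1, y=4), (x=0, y=5)
  Distance 6: (x=3, y=1), (x=5, y=1), (x=2, y=2), (x=0, y=4)  <- goal reached here
One shortest path (6 moves): (x=5, y=5) -> (x=4, y=5) -> (x=3, y=5) -> (x=2, y=5) -> (x=1, y=5) -> (x=0, y=5) -> (x=0, y=4)

Answer: Shortest path length: 6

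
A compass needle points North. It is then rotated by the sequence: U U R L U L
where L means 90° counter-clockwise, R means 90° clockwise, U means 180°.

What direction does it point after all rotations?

Answer: Final heading: East

Derivation:
Start: North
  U (U-turn (180°)) -> South
  U (U-turn (180°)) -> North
  R (right (90° clockwise)) -> East
  L (left (90° counter-clockwise)) -> North
  U (U-turn (180°)) -> South
  L (left (90° counter-clockwise)) -> East
Final: East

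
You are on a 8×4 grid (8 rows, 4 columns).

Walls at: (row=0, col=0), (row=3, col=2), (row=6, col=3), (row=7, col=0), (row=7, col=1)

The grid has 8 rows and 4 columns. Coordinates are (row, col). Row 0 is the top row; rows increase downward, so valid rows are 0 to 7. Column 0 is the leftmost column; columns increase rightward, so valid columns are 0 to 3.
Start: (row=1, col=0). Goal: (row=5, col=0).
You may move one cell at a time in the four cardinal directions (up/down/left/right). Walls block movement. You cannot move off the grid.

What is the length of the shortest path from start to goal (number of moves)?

BFS from (row=1, col=0) until reaching (row=5, col=0):
  Distance 0: (row=1, col=0)
  Distance 1: (row=1, col=1), (row=2, col=0)
  Distance 2: (row=0, col=1), (row=1, col=2), (row=2, col=1), (row=3, col=0)
  Distance 3: (row=0, col=2), (row=1, col=3), (row=2, col=2), (row=3, col=1), (row=4, col=0)
  Distance 4: (row=0, col=3), (row=2, col=3), (row=4, col=1), (row=5, col=0)  <- goal reached here
One shortest path (4 moves): (row=1, col=0) -> (row=2, col=0) -> (row=3, col=0) -> (row=4, col=0) -> (row=5, col=0)

Answer: Shortest path length: 4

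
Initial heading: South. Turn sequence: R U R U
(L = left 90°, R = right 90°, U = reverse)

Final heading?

Start: South
  R (right (90° clockwise)) -> West
  U (U-turn (180°)) -> East
  R (right (90° clockwise)) -> South
  U (U-turn (180°)) -> North
Final: North

Answer: Final heading: North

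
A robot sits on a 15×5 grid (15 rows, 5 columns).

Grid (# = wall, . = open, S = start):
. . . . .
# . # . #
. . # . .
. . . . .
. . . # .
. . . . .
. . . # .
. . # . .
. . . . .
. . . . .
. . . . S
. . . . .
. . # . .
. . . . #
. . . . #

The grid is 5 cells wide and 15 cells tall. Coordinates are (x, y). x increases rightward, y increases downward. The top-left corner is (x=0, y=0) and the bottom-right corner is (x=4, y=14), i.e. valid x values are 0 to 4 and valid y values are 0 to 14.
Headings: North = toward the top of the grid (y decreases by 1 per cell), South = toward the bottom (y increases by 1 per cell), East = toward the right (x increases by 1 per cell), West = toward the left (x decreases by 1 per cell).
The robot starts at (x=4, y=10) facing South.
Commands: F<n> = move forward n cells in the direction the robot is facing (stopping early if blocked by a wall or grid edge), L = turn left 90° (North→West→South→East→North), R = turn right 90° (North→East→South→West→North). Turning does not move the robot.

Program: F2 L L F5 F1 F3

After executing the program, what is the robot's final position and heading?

Answer: Final position: (x=4, y=3), facing North

Derivation:
Start: (x=4, y=10), facing South
  F2: move forward 2, now at (x=4, y=12)
  L: turn left, now facing East
  L: turn left, now facing North
  F5: move forward 5, now at (x=4, y=7)
  F1: move forward 1, now at (x=4, y=6)
  F3: move forward 3, now at (x=4, y=3)
Final: (x=4, y=3), facing North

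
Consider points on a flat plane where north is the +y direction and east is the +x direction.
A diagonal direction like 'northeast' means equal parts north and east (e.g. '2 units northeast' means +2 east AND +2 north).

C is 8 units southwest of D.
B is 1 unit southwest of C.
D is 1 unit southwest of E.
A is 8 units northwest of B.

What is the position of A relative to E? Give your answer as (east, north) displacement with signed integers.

Place E at the origin (east=0, north=0).
  D is 1 unit southwest of E: delta (east=-1, north=-1); D at (east=-1, north=-1).
  C is 8 units southwest of D: delta (east=-8, north=-8); C at (east=-9, north=-9).
  B is 1 unit southwest of C: delta (east=-1, north=-1); B at (east=-10, north=-10).
  A is 8 units northwest of B: delta (east=-8, north=+8); A at (east=-18, north=-2).
Therefore A relative to E: (east=-18, north=-2).

Answer: A is at (east=-18, north=-2) relative to E.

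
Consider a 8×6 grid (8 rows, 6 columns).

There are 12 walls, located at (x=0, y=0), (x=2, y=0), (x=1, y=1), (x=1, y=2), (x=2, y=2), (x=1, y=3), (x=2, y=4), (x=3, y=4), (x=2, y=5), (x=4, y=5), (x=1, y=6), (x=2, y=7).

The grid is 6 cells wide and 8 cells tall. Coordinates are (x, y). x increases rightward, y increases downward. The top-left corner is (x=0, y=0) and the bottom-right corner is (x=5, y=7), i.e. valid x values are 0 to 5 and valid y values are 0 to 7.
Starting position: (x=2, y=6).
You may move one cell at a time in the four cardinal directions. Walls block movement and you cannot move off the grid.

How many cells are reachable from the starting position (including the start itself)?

BFS flood-fill from (x=2, y=6):
  Distance 0: (x=2, y=6)
  Distance 1: (x=3, y=6)
  Distance 2: (x=3, y=5), (x=4, y=6), (x=3, y=7)
  Distance 3: (x=5, y=6), (x=4, y=7)
  Distance 4: (x=5, y=5), (x=5, y=7)
  Distance 5: (x=5, y=4)
  Distance 6: (x=5, y=3), (x=4, y=4)
  Distance 7: (x=5, y=2), (x=4, y=3)
  Distance 8: (x=5, y=1), (x=4, y=2), (x=3, y=3)
  Distance 9: (x=5, y=0), (x=4, y=1), (x=3, y=2), (x=2, y=3)
  Distance 10: (x=4, y=0), (x=3, y=1)
  Distance 11: (x=3, y=0), (x=2, y=1)
Total reachable: 25 (grid has 36 open cells total)

Answer: Reachable cells: 25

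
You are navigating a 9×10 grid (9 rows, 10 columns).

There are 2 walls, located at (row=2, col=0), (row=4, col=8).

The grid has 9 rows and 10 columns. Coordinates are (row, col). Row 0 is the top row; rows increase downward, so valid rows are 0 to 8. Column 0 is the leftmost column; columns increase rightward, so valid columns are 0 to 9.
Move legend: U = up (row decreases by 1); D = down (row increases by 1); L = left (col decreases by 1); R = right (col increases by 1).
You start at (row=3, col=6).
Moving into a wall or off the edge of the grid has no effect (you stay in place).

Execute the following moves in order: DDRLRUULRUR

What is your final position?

Start: (row=3, col=6)
  D (down): (row=3, col=6) -> (row=4, col=6)
  D (down): (row=4, col=6) -> (row=5, col=6)
  R (right): (row=5, col=6) -> (row=5, col=7)
  L (left): (row=5, col=7) -> (row=5, col=6)
  R (right): (row=5, col=6) -> (row=5, col=7)
  U (up): (row=5, col=7) -> (row=4, col=7)
  U (up): (row=4, col=7) -> (row=3, col=7)
  L (left): (row=3, col=7) -> (row=3, col=6)
  R (right): (row=3, col=6) -> (row=3, col=7)
  U (up): (row=3, col=7) -> (row=2, col=7)
  R (right): (row=2, col=7) -> (row=2, col=8)
Final: (row=2, col=8)

Answer: Final position: (row=2, col=8)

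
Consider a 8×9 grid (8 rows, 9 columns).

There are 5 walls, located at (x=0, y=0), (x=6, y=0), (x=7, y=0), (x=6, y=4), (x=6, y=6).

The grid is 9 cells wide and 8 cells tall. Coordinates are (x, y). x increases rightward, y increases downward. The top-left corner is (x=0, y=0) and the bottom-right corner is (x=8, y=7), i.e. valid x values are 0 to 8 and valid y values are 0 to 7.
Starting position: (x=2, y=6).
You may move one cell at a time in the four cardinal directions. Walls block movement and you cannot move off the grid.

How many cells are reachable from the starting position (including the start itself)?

BFS flood-fill from (x=2, y=6):
  Distance 0: (x=2, y=6)
  Distance 1: (x=2, y=5), (x=1, y=6), (x=3, y=6), (x=2, y=7)
  Distance 2: (x=2, y=4), (x=1, y=5), (x=3, y=5), (x=0, y=6), (x=4, y=6), (x=1, y=7), (x=3, y=7)
  Distance 3: (x=2, y=3), (x=1, y=4), (x=3, y=4), (x=0, y=5), (x=4, y=5), (x=5, y=6), (x=0, y=7), (x=4, y=7)
  Distance 4: (x=2, y=2), (x=1, y=3), (x=3, y=3), (x=0, y=4), (x=4, y=4), (x=5, y=5), (x=5, y=7)
  Distance 5: (x=2, y=1), (x=1, y=2), (x=3, y=2), (x=0, y=3), (x=4, y=3), (x=5, y=4), (x=6, y=5), (x=6, y=7)
  Distance 6: (x=2, y=0), (x=1, y=1), (x=3, y=1), (x=0, y=2), (x=4, y=2), (x=5, y=3), (x=7, y=5), (x=7, y=7)
  Distance 7: (x=1, y=0), (x=3, y=0), (x=0, y=1), (x=4, y=1), (x=5, y=2), (x=6, y=3), (x=7, y=4), (x=8, y=5), (x=7, y=6), (x=8, y=7)
  Distance 8: (x=4, y=0), (x=5, y=1), (x=6, y=2), (x=7, y=3), (x=8, y=4), (x=8, y=6)
  Distance 9: (x=5, y=0), (x=6, y=1), (x=7, y=2), (x=8, y=3)
  Distance 10: (x=7, y=1), (x=8, y=2)
  Distance 11: (x=8, y=1)
  Distance 12: (x=8, y=0)
Total reachable: 67 (grid has 67 open cells total)

Answer: Reachable cells: 67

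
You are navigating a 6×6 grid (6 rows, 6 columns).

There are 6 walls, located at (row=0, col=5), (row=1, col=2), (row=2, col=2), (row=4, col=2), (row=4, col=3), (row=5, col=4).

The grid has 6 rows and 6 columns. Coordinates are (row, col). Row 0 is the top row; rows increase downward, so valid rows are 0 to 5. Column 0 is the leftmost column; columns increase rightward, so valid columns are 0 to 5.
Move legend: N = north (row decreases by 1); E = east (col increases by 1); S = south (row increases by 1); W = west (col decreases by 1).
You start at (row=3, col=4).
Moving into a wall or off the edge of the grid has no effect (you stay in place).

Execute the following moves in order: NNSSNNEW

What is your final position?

Start: (row=3, col=4)
  N (north): (row=3, col=4) -> (row=2, col=4)
  N (north): (row=2, col=4) -> (row=1, col=4)
  S (south): (row=1, col=4) -> (row=2, col=4)
  S (south): (row=2, col=4) -> (row=3, col=4)
  N (north): (row=3, col=4) -> (row=2, col=4)
  N (north): (row=2, col=4) -> (row=1, col=4)
  E (east): (row=1, col=4) -> (row=1, col=5)
  W (west): (row=1, col=5) -> (row=1, col=4)
Final: (row=1, col=4)

Answer: Final position: (row=1, col=4)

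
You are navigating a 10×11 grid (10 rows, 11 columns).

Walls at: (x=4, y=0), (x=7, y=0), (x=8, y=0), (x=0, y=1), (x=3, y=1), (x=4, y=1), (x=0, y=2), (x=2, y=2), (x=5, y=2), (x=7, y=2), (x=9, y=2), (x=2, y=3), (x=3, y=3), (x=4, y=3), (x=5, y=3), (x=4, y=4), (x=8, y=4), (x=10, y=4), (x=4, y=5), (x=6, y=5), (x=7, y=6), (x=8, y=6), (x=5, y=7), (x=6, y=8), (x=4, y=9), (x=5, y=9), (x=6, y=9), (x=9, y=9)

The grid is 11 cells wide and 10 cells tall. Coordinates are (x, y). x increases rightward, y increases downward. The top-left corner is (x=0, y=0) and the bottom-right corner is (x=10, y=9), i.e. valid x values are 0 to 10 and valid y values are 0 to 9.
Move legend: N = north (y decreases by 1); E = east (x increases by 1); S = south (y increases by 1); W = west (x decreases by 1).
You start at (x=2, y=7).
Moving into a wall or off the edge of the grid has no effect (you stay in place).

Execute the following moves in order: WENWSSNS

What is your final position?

Start: (x=2, y=7)
  W (west): (x=2, y=7) -> (x=1, y=7)
  E (east): (x=1, y=7) -> (x=2, y=7)
  N (north): (x=2, y=7) -> (x=2, y=6)
  W (west): (x=2, y=6) -> (x=1, y=6)
  S (south): (x=1, y=6) -> (x=1, y=7)
  S (south): (x=1, y=7) -> (x=1, y=8)
  N (north): (x=1, y=8) -> (x=1, y=7)
  S (south): (x=1, y=7) -> (x=1, y=8)
Final: (x=1, y=8)

Answer: Final position: (x=1, y=8)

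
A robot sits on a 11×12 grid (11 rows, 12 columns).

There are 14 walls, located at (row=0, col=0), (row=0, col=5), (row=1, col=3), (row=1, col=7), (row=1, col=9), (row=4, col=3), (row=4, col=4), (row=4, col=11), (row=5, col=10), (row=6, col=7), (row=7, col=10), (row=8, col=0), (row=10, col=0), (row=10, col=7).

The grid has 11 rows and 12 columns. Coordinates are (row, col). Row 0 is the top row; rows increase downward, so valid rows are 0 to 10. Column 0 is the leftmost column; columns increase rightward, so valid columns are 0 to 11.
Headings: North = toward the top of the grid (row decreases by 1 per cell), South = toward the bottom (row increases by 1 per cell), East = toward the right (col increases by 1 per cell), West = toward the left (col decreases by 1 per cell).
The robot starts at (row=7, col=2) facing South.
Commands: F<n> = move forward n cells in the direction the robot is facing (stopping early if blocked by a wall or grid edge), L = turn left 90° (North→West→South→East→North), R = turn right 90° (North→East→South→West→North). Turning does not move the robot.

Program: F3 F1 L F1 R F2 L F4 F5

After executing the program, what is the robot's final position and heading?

Answer: Final position: (row=10, col=6), facing East

Derivation:
Start: (row=7, col=2), facing South
  F3: move forward 3, now at (row=10, col=2)
  F1: move forward 0/1 (blocked), now at (row=10, col=2)
  L: turn left, now facing East
  F1: move forward 1, now at (row=10, col=3)
  R: turn right, now facing South
  F2: move forward 0/2 (blocked), now at (row=10, col=3)
  L: turn left, now facing East
  F4: move forward 3/4 (blocked), now at (row=10, col=6)
  F5: move forward 0/5 (blocked), now at (row=10, col=6)
Final: (row=10, col=6), facing East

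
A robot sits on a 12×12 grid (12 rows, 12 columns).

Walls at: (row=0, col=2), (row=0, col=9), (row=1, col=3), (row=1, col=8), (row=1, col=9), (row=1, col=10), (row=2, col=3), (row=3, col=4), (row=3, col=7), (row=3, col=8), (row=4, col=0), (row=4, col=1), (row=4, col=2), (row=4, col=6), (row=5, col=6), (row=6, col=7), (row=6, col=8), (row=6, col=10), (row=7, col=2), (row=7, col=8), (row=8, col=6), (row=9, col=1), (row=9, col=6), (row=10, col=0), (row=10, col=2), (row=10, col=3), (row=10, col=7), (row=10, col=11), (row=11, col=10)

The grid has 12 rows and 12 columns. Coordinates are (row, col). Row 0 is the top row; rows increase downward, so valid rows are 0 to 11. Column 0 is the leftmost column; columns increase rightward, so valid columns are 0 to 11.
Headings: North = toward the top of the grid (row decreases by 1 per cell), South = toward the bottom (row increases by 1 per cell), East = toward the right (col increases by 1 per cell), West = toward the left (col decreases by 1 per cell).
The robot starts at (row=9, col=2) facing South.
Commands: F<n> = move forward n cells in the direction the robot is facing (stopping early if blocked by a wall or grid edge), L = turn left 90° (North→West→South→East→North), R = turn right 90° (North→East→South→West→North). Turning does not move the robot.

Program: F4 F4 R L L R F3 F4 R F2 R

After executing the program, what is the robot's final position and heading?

Start: (row=9, col=2), facing South
  F4: move forward 0/4 (blocked), now at (row=9, col=2)
  F4: move forward 0/4 (blocked), now at (row=9, col=2)
  R: turn right, now facing West
  L: turn left, now facing South
  L: turn left, now facing East
  R: turn right, now facing South
  F3: move forward 0/3 (blocked), now at (row=9, col=2)
  F4: move forward 0/4 (blocked), now at (row=9, col=2)
  R: turn right, now facing West
  F2: move forward 0/2 (blocked), now at (row=9, col=2)
  R: turn right, now facing North
Final: (row=9, col=2), facing North

Answer: Final position: (row=9, col=2), facing North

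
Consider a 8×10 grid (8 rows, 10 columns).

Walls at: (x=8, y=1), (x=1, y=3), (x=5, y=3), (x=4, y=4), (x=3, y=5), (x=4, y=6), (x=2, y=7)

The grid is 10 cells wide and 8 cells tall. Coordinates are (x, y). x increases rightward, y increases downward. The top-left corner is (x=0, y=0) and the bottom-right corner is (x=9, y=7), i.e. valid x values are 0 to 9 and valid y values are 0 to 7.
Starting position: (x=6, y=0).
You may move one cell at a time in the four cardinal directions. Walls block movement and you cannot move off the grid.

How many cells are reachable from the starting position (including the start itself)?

BFS flood-fill from (x=6, y=0):
  Distance 0: (x=6, y=0)
  Distance 1: (x=5, y=0), (x=7, y=0), (x=6, y=1)
  Distance 2: (x=4, y=0), (x=8, y=0), (x=5, y=1), (x=7, y=1), (x=6, y=2)
  Distance 3: (x=3, y=0), (x=9, y=0), (x=4, y=1), (x=5, y=2), (x=7, y=2), (x=6, y=3)
  Distance 4: (x=2, y=0), (x=3, y=1), (x=9, y=1), (x=4, y=2), (x=8, y=2), (x=7, y=3), (x=6, y=4)
  Distance 5: (x=1, y=0), (x=2, y=1), (x=3, y=2), (x=9, y=2), (x=4, y=3), (x=8, y=3), (x=5, y=4), (x=7, y=4), (x=6, y=5)
  Distance 6: (x=0, y=0), (x=1, y=1), (x=2, y=2), (x=3, y=3), (x=9, y=3), (x=8, y=4), (x=5, y=5), (x=7, y=5), (x=6, y=6)
  Distance 7: (x=0, y=1), (x=1, y=2), (x=2, y=3), (x=3, y=4), (x=9, y=4), (x=4, y=5), (x=8, y=5), (x=5, y=6), (x=7, y=6), (x=6, y=7)
  Distance 8: (x=0, y=2), (x=2, y=4), (x=9, y=5), (x=8, y=6), (x=5, y=7), (x=7, y=7)
  Distance 9: (x=0, y=3), (x=1, y=4), (x=2, y=5), (x=9, y=6), (x=4, y=7), (x=8, y=7)
  Distance 10: (x=0, y=4), (x=1, y=5), (x=2, y=6), (x=3, y=7), (x=9, y=7)
  Distance 11: (x=0, y=5), (x=1, y=6), (x=3, y=6)
  Distance 12: (x=0, y=6), (x=1, y=7)
  Distance 13: (x=0, y=7)
Total reachable: 73 (grid has 73 open cells total)

Answer: Reachable cells: 73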